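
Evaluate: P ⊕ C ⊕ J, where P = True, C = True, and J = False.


P = True, C = True, J = False
Step 1: P ⊕ C = True XOR True = False
Step 2: False ⊕ J = False XOR False = False
XOR is true when an odd number of operands are true.

False


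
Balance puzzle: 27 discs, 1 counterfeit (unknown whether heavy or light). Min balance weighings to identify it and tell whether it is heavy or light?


Let n = 27. 54 possibilities (n discs × lighter/heavier); each weighing has 3 outcomes.
Bound for k weighings: say the first weighing puts j discs on each pan. If it tips, the 2j weighed discs remain suspects (each with a known direction) and k-1 weighings give 3^(k-1) outcomes; 3^(k-1) is odd, so 2j ≤ 3^(k-1) - 1. If it balances, the n - 2j unweighed discs remain with direction unknown: 2(n - 2j) ≤ 3^(k-1) - 1 by the same parity argument. Adding, n ≤ (3^(k-1) - 1) + (3^(k-1) - 1)/2 = (3^k - 3)/2, and the classical three-group strategy achieves this (3 discs in 2 weighings, 12 in 3, 39 in 4, 120 in 5).
So we need the smallest k with (3^k - 3)/2 ≥ 27.
k = 3: (3^3 - 3)/2 = 12 < 27 ✗
k = 4: (3^4 - 3)/2 = 39 ≥ 27 ✓

4


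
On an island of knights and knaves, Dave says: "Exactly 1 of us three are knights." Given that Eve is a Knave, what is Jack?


Dave claims exactly 1 knights among Dave, Eve, Jack.
Given: Eve is a Knave.

Case 1: Dave is a Knight (tells truth)
  Then exactly 1 of the three are knights.
  Counting Dave, Eve: 1 knight(s) so far. Need 0 more → Jack = Knave.
Case 2: Dave is a Knave (lies)
  Then the count is NOT 1.
  If Jack = Knight, count = 1 = 1 → claim would be true, contradicts lie.
  If Jack = Knave, count = 0 ≠ 1 → lie confirmed ✓

Jack is a Knave.

Knave


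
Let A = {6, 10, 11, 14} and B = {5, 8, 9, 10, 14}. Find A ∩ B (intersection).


A = {6, 10, 11, 14}
B = {5, 8, 9, 10, 14}
Operation: intersection
Elements in both: 10, 14

{10, 14}


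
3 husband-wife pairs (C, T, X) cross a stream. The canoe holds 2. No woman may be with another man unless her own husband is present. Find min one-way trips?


Label couples C, T, X (H = husband, W = wife).
Counting alone: 6 people, the canoe carries 2 and someone must bring it back, so each round trip nets at most +1 on the far side until the last crossing → at least 9 trips. The jealousy constraint makes 9 impossible; the shortest valid schedule has 11:
1. WC+WT →  (far: WC,WT; near: HC,HT,HX,WX)
2. WC ←       (far: WT; near: HC,HT,HX,WC,WX)
3. WC+WX →  (far: WC,WT,WX; near: HC,HT,HX)
4. WC ←       (far: WT,WX; near: HC,HT,HX,WC)
5. HT+HX →  (far: HT,WT,HX,WX; near: HC,WC)
6. HT+WT ←  (far: HX,WX; near: HC,WC,HT,WT)
7. HC+HT →  (far: HC,HT,HX,WX; near: WC,WT)
8. WX ←       (far: HC,HT,HX; near: WC,WT,WX)
9. WC+WT →  (far: HC,WC,HT,WT,HX; near: WX)
10. HX ←      (far: HC,WC,HT,WT; near: HX,WX)
11. HX+WX → (far: all six; near: empty)
In every state each wife is either with her husband or with no other man.
Minimum trips = 11

11


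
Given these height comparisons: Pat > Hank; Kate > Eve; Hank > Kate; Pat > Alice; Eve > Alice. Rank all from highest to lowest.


Constraints: Pat > Hank; Kate > Eve; Hank > Kate; Pat > Alice; Eve > Alice
Method: at each step, the next-highest is the one remaining person who never appears on the smaller side of a constraint between remaining people.
  Step 1: remaining {Hank, Kate, Eve, Pat, Alice}; on the smaller side: {Hank, Kate, Eve, Alice} → Pat is next (Pat > Hank; Pat > Alice).
  Step 2: remaining {Hank, Kate, Eve, Alice}; on the smaller side: {Kate, Eve, Alice} → Hank is next (Hank > Kate).
  Step 3: remaining {Kate, Eve, Alice}; on the smaller side: {Eve, Alice} → Kate is next (Kate > Eve).
  Step 4: remaining {Eve, Alice}; on the smaller side: {Alice} → Eve is next (Eve > Alice).
  Step 5: only Alice remains → lowest.
Final ranking (highest to lowest):

Pat > Hank > Kate > Eve > Alice


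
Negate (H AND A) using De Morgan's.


De Morgan's law: ¬(P ∧ Q) ≡ ¬P ∨ ¬Q
¬(H ∧ A) = ¬H ∨ ¬A

¬H ∨ ¬A


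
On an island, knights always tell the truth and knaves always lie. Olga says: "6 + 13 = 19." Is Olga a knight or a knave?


Statement: "6 + 13 = 19."
Actual: 6 + 13 = 19
Claimed: 19
Statement is TRUE → Olga tells the truth → Knight

Knight


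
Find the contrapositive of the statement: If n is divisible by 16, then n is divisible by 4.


Original: If n is divisible by 16, then n is divisible by 4
Contrapositive: If ¬Q, then ¬P
Negate Q: not (n is divisible by 4)
Negate P: not (n is divisible by 16)

If not (n is divisible by 4), then not (n is divisible by 16).


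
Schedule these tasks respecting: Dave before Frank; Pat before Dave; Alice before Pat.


Constraints: Dave before Frank; Pat before Dave; Alice before Pat
Method: repeatedly schedule the remaining task that has no remaining task required before it.
  Step 1: remaining {Pat, Alice, Dave, Frank}; every task except Alice still has a predecessor pending → schedule Alice.
  Step 2: remaining {Pat, Dave, Frank}; every task except Pat still has a predecessor pending → schedule Pat.
  Step 3: remaining {Dave, Frank}; every task except Dave still has a predecessor pending → schedule Dave.
  Step 4: only Frank remains → schedule Frank.
Resulting order:

Alice → Pat → Dave → Frank


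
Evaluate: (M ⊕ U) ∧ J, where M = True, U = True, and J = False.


M = True, U = True, J = False
Step 1: M ⊕ U = True XOR True = False
Step 2: False ∧ J = False AND False = False
XOR true when exactly one of M,U is true; then AND with J.

False


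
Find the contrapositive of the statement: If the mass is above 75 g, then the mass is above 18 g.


Original: If the mass is above 75 g, then the mass is above 18 g
Contrapositive: If ¬Q, then ¬P
Negate Q: not (the mass is above 18 g)
Negate P: not (the mass is above 75 g)

If not (the mass is above 18 g), then not (the mass is above 75 g).


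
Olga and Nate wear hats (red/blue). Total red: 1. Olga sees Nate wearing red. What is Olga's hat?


Total red = 1, Nate = red
Red accounted for: 1
Remaining for Olga: 0
Olga's hat is blue.

blue


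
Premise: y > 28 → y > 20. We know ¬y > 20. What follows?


Modus tollens: P → Q, ¬Q ⊢ ¬P
P: y > 28
Q: y > 20
We have P → Q and Q is false.
By modus tollens, P must be false.

It is not the case that y > 28


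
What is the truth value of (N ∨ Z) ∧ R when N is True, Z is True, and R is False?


N = True, Z = True, R = False
Step 1: N ∨ Z = True OR True = True
Step 2: True ∧ R = True AND False = False
OR is true when at least one operand is true; AND requires both.

False


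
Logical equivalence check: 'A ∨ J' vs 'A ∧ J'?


Expression 1: A ∨ J
Expression 2: A ∧ J
Truth table (A J | Expr1 Expr2):
  T T |   T     T
  T F |   T     F   ← differ
  F T |   T     F   ← differ
  F F |   F     F
Counterexample: A=T, J=F gives Expr1 = T but Expr2 = F, so the expressions are NOT logically equivalent.

No


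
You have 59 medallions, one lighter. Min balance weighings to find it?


Each weighing has 3 outcomes (left heavy / balance / right heavy), so k weighings distinguish at most 3^k cases; splitting into three near-equal groups achieves this.
Need 3^k ≥ 59: 3^3 = 27 < 59 ≤ 3^4 = 81
k = ⌈log₃(59)⌉ = 4

4


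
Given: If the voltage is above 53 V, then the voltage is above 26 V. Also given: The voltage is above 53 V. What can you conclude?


Modus ponens: P → Q, P ⊢ Q
P: the voltage is above 53 V
Q: the voltage is above 26 V
We have P → Q and P is true.
By modus ponens, Q must be true.

The voltage is above 26 V


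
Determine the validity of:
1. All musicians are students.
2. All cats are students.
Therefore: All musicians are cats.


Premise 1: All musicians are students.
Premise 2: All cats are students.
Conclusion: All musicians are cats.
Fallacy: undistributed middle. students is predicate in both.
Counterexample: musicians and cats could be disjoint subsets of students.

Invalid


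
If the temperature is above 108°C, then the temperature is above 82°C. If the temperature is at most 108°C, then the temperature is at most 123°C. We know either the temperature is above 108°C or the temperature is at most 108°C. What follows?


Constructive dilemma: (P → Q) ∧ (R → S), P ∨ R ⊢ Q ∨ S
Premise 1: the temperature is above 108°C → the temperature is above 82°C
Premise 2: the temperature is at most 108°C → the temperature is at most 123°C
Premise 3: the temperature is above 108°C ∨ the temperature is at most 108°C
Case 1: Assuming the temperature is above 108°C, then by Premise 1, the temperature is above 82°C.
Case 2: Assuming the temperature is at most 108°C, then by Premise 2, the temperature is at most 123°C.
Since one of the temperature is above 108°C or the temperature is at most 108°C must hold, we get the temperature is above 82°C or the temperature is at most 123°C.

The temperature is above 82°C or the temperature is at most 123°C.


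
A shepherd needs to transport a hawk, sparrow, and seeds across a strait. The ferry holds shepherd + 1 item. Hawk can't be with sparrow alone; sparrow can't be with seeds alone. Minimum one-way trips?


1. shepherd+sparrow → 2. shepherd ← 3. shepherd+hawk → 4. shepherd+sparrow ← 5. shepherd+seeds → 6. shepherd ← 7. shepherd+sparrow →
Minimum trips = 7

7


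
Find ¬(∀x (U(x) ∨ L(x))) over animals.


Original: ∀x (U(x) ∨ L(x))
Rule: ¬∀→∃, ¬∃→∀, negate predicate.
Negation: ∃x (¬U(x) ∧ ¬L(x))

∃x (¬U(x) ∧ ¬L(x))


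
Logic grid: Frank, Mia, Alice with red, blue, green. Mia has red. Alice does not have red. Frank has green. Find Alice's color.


From clues:
  Mia → red
  Frank → green
By elimination, Alice gets the remaining.

blue


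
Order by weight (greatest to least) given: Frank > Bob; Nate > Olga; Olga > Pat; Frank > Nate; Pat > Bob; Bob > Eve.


Constraints: Frank > Bob; Nate > Olga; Olga > Pat; Frank > Nate; Pat > Bob; Bob > Eve
Method: at each step, the next-highest is the one remaining person who never appears on the smaller side of a constraint between remaining people.
  Step 1: remaining {Pat, Olga, Frank, Bob, Nate, Eve}; on the smaller side: {Pat, Olga, Bob, Nate, Eve} → Frank is next (Frank > Bob; Frank > Nate).
  Step 2: remaining {Pat, Olga, Bob, Nate, Eve}; on the smaller side: {Pat, Olga, Bob, Eve} → Nate is next (Nate > Olga).
  Step 3: remaining {Pat, Olga, Bob, Eve}; on the smaller side: {Pat, Bob, Eve} → Olga is next (Olga > Pat).
  Step 4: remaining {Pat, Bob, Eve}; on the smaller side: {Bob, Eve} → Pat is next (Pat > Bob).
  Step 5: remaining {Bob, Eve}; on the smaller side: {Eve} → Bob is next (Bob > Eve).
  Step 6: only Eve remains → lowest.
Final ranking (highest to lowest):

Frank > Nate > Olga > Pat > Bob > Eve


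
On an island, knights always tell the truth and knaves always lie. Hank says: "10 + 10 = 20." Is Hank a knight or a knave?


Statement: "10 + 10 = 20."
Actual: 10 + 10 = 20
Claimed: 20
Statement is TRUE → Hank tells the truth → Knight

Knight


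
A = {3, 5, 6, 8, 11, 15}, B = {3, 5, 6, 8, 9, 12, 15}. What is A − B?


A = {3, 5, 6, 8, 11, 15}
B = {3, 5, 6, 8, 9, 12, 15}
Operation: difference A − B
In A but not B: 11

{11}


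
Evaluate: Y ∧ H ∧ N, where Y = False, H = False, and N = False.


Y = False, H = False, N = False
Step 1: Y ∧ H = False AND False = False
Step 2: (False) ∧ N = (False) AND False = False
AND is true only when ALL operands are true.

False


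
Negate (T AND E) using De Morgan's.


De Morgan's law: ¬(P ∧ Q) ≡ ¬P ∨ ¬Q
¬(T ∧ E) = ¬T ∨ ¬E

¬T ∨ ¬E


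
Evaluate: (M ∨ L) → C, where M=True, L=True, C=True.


M = True, L = True, C = True
Expression: (M ∨ L) → C
Step 1: M ∨ L = True OR True = True
Step 2: (True) → C = True → True (false only if antecedent True and consequent False) = True

True


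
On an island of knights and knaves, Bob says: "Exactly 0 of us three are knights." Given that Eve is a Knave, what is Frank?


Bob claims exactly 0 knights among Bob, Eve, Frank.
Given: Eve is a Knave.

Case 1: Bob is a Knight (tells truth)
  Then exactly 0 of the three are knights.
  Counting Bob, Eve: 1 knight(s) so far. Need -1 more → impossible.
Case 2: Bob is a Knave (lies)
  Then the count is NOT 0.
  If Frank = Knave, count = 0 = 0 → claim would be true, contradicts lie.
  If Frank = Knight, count = 1 ≠ 0 → lie confirmed ✓

Frank is a Knight.

Knight


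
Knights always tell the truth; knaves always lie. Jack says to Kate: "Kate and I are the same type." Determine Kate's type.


Jack says: "Kate and I are the same type."
Case 1: Jack is a Knight (truth-teller)
  Statement is true → they ARE the same → Kate is also a Knight
Case 2: Jack is a Knave (liar)
  Statement is false → they are NOT the same → Kate is a Knight
In both cases, Kate is a Knight.

Knight


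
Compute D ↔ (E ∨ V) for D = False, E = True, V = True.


D = False, E = True, V = True
Step 1: E ∨ V = True OR True = True
Step 2: D ↔ (True): true when both sides have same truth value.
Result: False ↔ True = False

False


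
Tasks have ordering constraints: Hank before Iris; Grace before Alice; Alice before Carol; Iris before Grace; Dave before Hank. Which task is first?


Constraints: Hank before Iris; Grace before Alice; Alice before Carol; Iris before Grace; Dave before Hank
The first task can have nothing scheduled before it, so it must never appear on the right of a 'before'.
Tasks appearing after some 'before': Iris, Alice, Carol, Grace, Hank.
The only task not in that list is Dave → it is first.

Dave


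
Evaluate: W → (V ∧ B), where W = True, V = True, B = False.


W = True, V = True, B = False
Step 1: V ∧ B = True AND False = False
Step 2: W → (False): false only when W=True and consequent=False.
Result: False

False


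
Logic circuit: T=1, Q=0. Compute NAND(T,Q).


T AND Q = 0
NOT(0) = 1

1


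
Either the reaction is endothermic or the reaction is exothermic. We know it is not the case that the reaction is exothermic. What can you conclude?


Disjunctive syllogism: P ∨ Q, ¬P ⊢ Q
Disjunction: the reaction is endothermic ∨ the reaction is exothermic
We know it is not the case that the reaction is exothermic.
By disjunctive syllogism, the other disjunct must be true.

The reaction is endothermic


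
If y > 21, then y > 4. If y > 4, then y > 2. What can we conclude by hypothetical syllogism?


Hypothetical syllogism: P → Q, Q → R ⊢ P → R
Premise 1: y > 21 → y > 4
Premise 2: y > 4 → y > 2
Chain the implications: the middle term (y > 4) links the two.
Conclusion: If y > 21, then y > 2.

If y > 21, then y > 2.


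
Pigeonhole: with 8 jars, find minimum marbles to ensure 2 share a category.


Pigeonhole: to guarantee k in one of n categories, need (k-1)×n + 1.
k = 2, n = 8
Minimum = (2-1) × 8 + 1 = 1 × 8 + 1

9


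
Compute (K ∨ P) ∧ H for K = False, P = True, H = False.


K = False, P = True, H = False
Step 1: K ∨ P = False OR True = True
Step 2: True ∧ H = True AND False = False
OR is true when at least one operand is true; AND requires both.

False


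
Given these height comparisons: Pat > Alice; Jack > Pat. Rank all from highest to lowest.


Constraints: Pat > Alice; Jack > Pat
Method: at each step, the next-highest is the one remaining person who never appears on the smaller side of a constraint between remaining people.
  Step 1: remaining {Jack, Pat, Alice}; on the smaller side: {Pat, Alice} → Jack is next (Jack > Pat).
  Step 2: remaining {Pat, Alice}; on the smaller side: {Alice} → Pat is next (Pat > Alice).
  Step 3: only Alice remains → lowest.
Final ranking (highest to lowest):

Jack > Pat > Alice


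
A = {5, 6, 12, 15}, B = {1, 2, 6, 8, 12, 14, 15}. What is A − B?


A = {5, 6, 12, 15}
B = {1, 2, 6, 8, 12, 14, 15}
Operation: difference A − B
In A but not B: 5

{5}


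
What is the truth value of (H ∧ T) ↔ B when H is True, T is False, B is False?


H = True, T = False, B = False
Step 1: H ∧ T = True AND False = False
Step 2: (False) ↔ B: true when both sides have same truth value.
Result: False ↔ False = True

True


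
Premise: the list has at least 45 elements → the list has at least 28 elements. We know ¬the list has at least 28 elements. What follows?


Modus tollens: P → Q, ¬Q ⊢ ¬P
P: the list has at least 45 elements
Q: the list has at least 28 elements
We have P → Q and Q is false.
By modus tollens, P must be false.

It is not the case that the list has at least 45 elements


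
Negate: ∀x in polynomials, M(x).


Original: ∀x M(x)
Rule: ¬∀→∃, ¬∃→∀, negate predicate.
Negation: ∃x ¬M(x)

∃x ¬M(x)


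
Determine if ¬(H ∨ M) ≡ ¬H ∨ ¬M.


Expression 1: ¬(H ∨ M)
Expression 2: ¬H ∨ ¬M
Truth table (H M | Expr1 Expr2):
  T T |   F     F
  T F |   F     T   ← differ
  F T |   F     T   ← differ
  F F |   T     T
Counterexample: H=T, M=F gives Expr1 = F but Expr2 = T, so the expressions are NOT logically equivalent.

No


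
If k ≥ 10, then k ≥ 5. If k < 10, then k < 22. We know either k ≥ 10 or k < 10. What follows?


Constructive dilemma: (P → Q) ∧ (R → S), P ∨ R ⊢ Q ∨ S
Premise 1: k ≥ 10 → k ≥ 5
Premise 2: k < 10 → k < 22
Premise 3: k ≥ 10 ∨ k < 10
Case 1: Assuming k ≥ 10, then by Premise 1, k ≥ 5.
Case 2: Assuming k < 10, then by Premise 2, k < 22.
Since one of k ≥ 10 or k < 10 must hold, we get k ≥ 5 or k < 22.

k ≥ 5 or k < 22.


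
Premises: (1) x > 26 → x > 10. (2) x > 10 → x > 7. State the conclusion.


Hypothetical syllogism: P → Q, Q → R ⊢ P → R
Premise 1: x > 26 → x > 10
Premise 2: x > 10 → x > 7
Chain the implications: the middle term (x > 10) links the two.
Conclusion: If x > 26, then x > 7.

If x > 26, then x > 7.


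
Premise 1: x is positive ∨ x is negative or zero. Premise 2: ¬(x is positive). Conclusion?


Disjunctive syllogism: P ∨ Q, ¬P ⊢ Q
Disjunction: x is positive ∨ x is negative or zero
We know it is not the case that x is positive.
By disjunctive syllogism, the other disjunct must be true.

x is negative or zero


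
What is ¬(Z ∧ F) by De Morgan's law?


De Morgan's law: ¬(P ∧ Q) ≡ ¬P ∨ ¬Q
¬(Z ∧ F) = ¬Z ∨ ¬F

¬Z ∨ ¬F


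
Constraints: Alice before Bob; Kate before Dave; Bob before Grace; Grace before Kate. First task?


Constraints: Alice before Bob; Kate before Dave; Bob before Grace; Grace before Kate
The first task can have nothing scheduled before it, so it must never appear on the right of a 'before'.
Tasks appearing after some 'before': Bob, Dave, Grace, Kate.
The only task not in that list is Alice → it is first.

Alice


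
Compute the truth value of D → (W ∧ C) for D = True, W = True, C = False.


D = True, W = True, C = False
Step 1: W ∧ C = True AND False = False
Step 2: D → (False): false only when D=True and consequent=False.
Result: False

False


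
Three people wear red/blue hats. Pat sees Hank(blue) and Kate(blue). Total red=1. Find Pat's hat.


Total red = 1, seen red = 0
Own red = 1 - 0 = 1
Pat's hat is red.

red


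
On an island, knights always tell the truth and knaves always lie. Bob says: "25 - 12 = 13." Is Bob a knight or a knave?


Statement: "25 - 12 = 13."
Actual: 25 - 12 = 13
Claimed: 13
Statement is TRUE → Bob tells the truth → Knight

Knight


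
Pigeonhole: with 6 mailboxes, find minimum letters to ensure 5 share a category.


Pigeonhole: to guarantee k in one of n categories, need (k-1)×n + 1.
k = 5, n = 6
Minimum = (5-1) × 6 + 1 = 4 × 6 + 1

25


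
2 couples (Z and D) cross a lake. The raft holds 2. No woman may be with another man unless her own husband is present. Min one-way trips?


Label couples Z and D.
1. WZ+WD → (far: WZ,WD; near: HZ,HD)
2. WZ ←   (far: WD; near: HZ,HD,WZ)
3. HZ+HD → (far: HZ,HD,WD; near: WZ)
4. HZ ←   (far: HD,WD; near: HZ,WZ)  — HZ returns, since WZ is alone on near bank
5. HZ+WZ → (far: all four; near: empty)
Every state respects the constraint.
Minimum trips = 5

5


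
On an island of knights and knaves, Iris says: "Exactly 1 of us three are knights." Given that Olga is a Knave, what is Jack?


Iris claims exactly 1 knights among Iris, Olga, Jack.
Given: Olga is a Knave.

Case 1: Iris is a Knight (tells truth)
  Then exactly 1 of the three are knights.
  Counting Iris, Olga: 1 knight(s) so far. Need 0 more → Jack = Knave.
Case 2: Iris is a Knave (lies)
  Then the count is NOT 1.
  If Jack = Knight, count = 1 = 1 → claim would be true, contradicts lie.
  If Jack = Knave, count = 0 ≠ 1 → lie confirmed ✓

Jack is a Knave.

Knave


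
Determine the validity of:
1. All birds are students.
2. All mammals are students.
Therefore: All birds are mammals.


Premise 1: All birds are students.
Premise 2: All mammals are students.
Conclusion: All birds are mammals.
Fallacy: undistributed middle. students is predicate in both.
Counterexample: birds and mammals could be disjoint subsets of students.

Invalid


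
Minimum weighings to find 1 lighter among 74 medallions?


Each weighing has 3 outcomes (left heavy / balance / right heavy), so k weighings distinguish at most 3^k cases; splitting into three near-equal groups achieves this.
Need 3^k ≥ 74: 3^3 = 27 < 74 ≤ 3^4 = 81
k = ⌈log₃(74)⌉ = 4

4


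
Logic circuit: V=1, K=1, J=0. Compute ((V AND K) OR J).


V AND K = 1&1 = 1
1 OR 0 = 1

1


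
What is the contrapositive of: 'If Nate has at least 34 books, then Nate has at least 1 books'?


Original: If Nate has at least 34 books, then Nate has at least 1 books
Contrapositive: If ¬Q, then ¬P
Negate Q: not (Nate has at least 1 books)
Negate P: not (Nate has at least 34 books)

If not (Nate has at least 1 books), then not (Nate has at least 34 books).


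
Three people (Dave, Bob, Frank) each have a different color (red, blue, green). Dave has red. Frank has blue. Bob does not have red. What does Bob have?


From clues:
  Frank → blue
  Dave → red
By elimination, Bob gets the remaining.

green


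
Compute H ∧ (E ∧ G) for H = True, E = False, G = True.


H = True, E = False, G = True
Step 1: E ∧ G = False AND True = False
Step 2: H ∧ False = True AND False = False
AND is true only when ALL operands are true.

False


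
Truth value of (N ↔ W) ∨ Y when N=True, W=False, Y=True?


N = True, W = False, Y = True
Expression: (N ↔ W) ∨ Y
Step 1: N ↔ W = (True iff False) (true when values match) = False
Step 2: (False) ∨ Y = False OR True = True

True


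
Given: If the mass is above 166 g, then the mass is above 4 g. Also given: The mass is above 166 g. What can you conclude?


Modus ponens: P → Q, P ⊢ Q
P: the mass is above 166 g
Q: the mass is above 4 g
We have P → Q and P is true.
By modus ponens, Q must be true.

The mass is above 4 g


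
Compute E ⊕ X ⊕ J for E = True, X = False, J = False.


E = True, X = False, J = False
Step 1: E ⊕ X = True XOR False = True
Step 2: True ⊕ J = True XOR False = True
XOR is true when an odd number of operands are true.

True


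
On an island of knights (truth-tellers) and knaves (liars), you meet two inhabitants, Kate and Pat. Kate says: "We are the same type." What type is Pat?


Kate says: "We are the same type."
Case 1: Kate is a Knight (truth-teller)
  Statement is true → they ARE the same → Pat is also a Knight
Case 2: Kate is a Knave (liar)
  Statement is false → they are NOT the same → Pat is a Knight
In both cases, Pat is a Knight.

Knight


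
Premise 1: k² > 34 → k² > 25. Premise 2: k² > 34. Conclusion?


Modus ponens: P → Q, P ⊢ Q
P: k² > 34
Q: k² > 25
We have P → Q and P is true.
By modus ponens, Q must be true.

k² > 25


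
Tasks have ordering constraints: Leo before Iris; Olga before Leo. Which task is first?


Constraints: Leo before Iris; Olga before Leo
The first task can have nothing scheduled before it, so it must never appear on the right of a 'before'.
Tasks appearing after some 'before': Iris, Leo.
The only task not in that list is Olga → it is first.

Olga


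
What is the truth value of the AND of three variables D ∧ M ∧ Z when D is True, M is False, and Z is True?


D = True, M = False, Z = True
Step 1: D ∧ M = True AND False = False
Step 2: (False) ∧ Z = (False) AND True = False
AND is true only when ALL operands are true.

False


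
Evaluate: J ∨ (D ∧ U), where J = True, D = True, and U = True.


J = True, D = True, U = True
Step 1: D ∧ U = True AND True = True
Step 2: J ∨ True = True OR True = True
AND evaluated first (higher precedence); then OR applied.

True


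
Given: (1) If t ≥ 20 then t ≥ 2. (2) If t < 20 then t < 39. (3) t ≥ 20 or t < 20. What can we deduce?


Constructive dilemma: (P → Q) ∧ (R → S), P ∨ R ⊢ Q ∨ S
Premise 1: t ≥ 20 → t ≥ 2
Premise 2: t < 20 → t < 39
Premise 3: t ≥ 20 ∨ t < 20
Case 1: Assuming t ≥ 20, then by Premise 1, t ≥ 2.
Case 2: Assuming t < 20, then by Premise 2, t < 39.
Since one of t ≥ 20 or t < 20 must hold, we get t ≥ 2 or t < 39.

t ≥ 2 or t < 39.


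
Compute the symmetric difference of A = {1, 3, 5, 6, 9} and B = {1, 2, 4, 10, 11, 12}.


A = {1, 3, 5, 6, 9}
B = {1, 2, 4, 10, 11, 12}
Operation: symmetric difference
In A only: [3, 5, 6, 9], in B only: [2, 4, 10, 11, 12]

{2, 3, 4, 5, 6, 9, 10, 11, 12}


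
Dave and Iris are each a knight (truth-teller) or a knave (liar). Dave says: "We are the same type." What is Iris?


Dave says: "We are the same type."
Case 1: Dave is a Knight (truth-teller)
  Statement is true → they ARE the same → Iris is also a Knight
Case 2: Dave is a Knave (liar)
  Statement is false → they are NOT the same → Iris is a Knight
In both cases, Iris is a Knight.

Knight


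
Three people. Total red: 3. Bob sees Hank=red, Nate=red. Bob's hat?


Total red = 3, seen red = 2
Own red = 3 - 2 = 1
Bob's hat is red.

red


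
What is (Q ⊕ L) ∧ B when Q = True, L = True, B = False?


Q = True, L = True, B = False
Step 1: Q ⊕ L = True XOR True = False
Step 2: False ∧ B = False AND False = False
XOR true when exactly one of Q,L is true; then AND with B.

False


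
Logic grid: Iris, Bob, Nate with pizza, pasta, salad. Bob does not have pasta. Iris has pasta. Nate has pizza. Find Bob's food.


From clues:
  Nate → pizza
  Iris → pasta
By elimination, Bob gets the remaining.

salad


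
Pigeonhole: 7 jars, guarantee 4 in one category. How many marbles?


Pigeonhole: to guarantee k in one of n categories, need (k-1)×n + 1.
k = 4, n = 7
Minimum = (4-1) × 7 + 1 = 3 × 7 + 1

22


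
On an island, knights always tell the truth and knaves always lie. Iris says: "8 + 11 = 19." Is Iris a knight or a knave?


Statement: "8 + 11 = 19."
Actual: 8 + 11 = 19
Claimed: 19
Statement is TRUE → Iris tells the truth → Knight

Knight


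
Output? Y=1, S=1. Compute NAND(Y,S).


Y AND S = 1
NOT(1) = 0

0


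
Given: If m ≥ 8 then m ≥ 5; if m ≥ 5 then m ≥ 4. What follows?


Hypothetical syllogism: P → Q, Q → R ⊢ P → R
Premise 1: m ≥ 8 → m ≥ 5
Premise 2: m ≥ 5 → m ≥ 4
Chain the implications: the middle term (m ≥ 5) links the two.
Conclusion: If m ≥ 8, then m ≥ 4.

If m ≥ 8, then m ≥ 4.


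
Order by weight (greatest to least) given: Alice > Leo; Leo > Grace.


Constraints: Alice > Leo; Leo > Grace
Method: at each step, the next-highest is the one remaining person who never appears on the smaller side of a constraint between remaining people.
  Step 1: remaining {Grace, Leo, Alice}; on the smaller side: {Grace, Leo} → Alice is next (Alice > Leo).
  Step 2: remaining {Grace, Leo}; on the smaller side: {Grace} → Leo is next (Leo > Grace).
  Step 3: only Grace remains → lowest.
Final ranking (highest to lowest):

Alice > Leo > Grace


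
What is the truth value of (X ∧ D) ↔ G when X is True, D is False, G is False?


X = True, D = False, G = False
Step 1: X ∧ D = True AND False = False
Step 2: (False) ↔ G: true when both sides have same truth value.
Result: False ↔ False = True

True


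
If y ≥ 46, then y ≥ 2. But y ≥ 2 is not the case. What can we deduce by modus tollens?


Modus tollens: P → Q, ¬Q ⊢ ¬P
P: y ≥ 46
Q: y ≥ 2
We have P → Q and Q is false.
By modus tollens, P must be false.

It is not the case that y ≥ 46


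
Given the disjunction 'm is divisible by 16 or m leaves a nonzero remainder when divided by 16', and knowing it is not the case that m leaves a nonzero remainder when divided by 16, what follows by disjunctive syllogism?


Disjunctive syllogism: P ∨ Q, ¬P ⊢ Q
Disjunction: m is divisible by 16 ∨ m leaves a nonzero remainder when divided by 16
We know it is not the case that m leaves a nonzero remainder when divided by 16.
By disjunctive syllogism, the other disjunct must be true.

m is divisible by 16


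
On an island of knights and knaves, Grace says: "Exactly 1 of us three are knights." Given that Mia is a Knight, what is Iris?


Grace claims exactly 1 knights among Grace, Mia, Iris.
Given: Mia is a Knight.

Case 1: Grace is a Knight (tells truth)
  Then exactly 1 of the three are knights.
  Counting Grace, Mia: 2 knight(s) so far. Need -1 more → impossible.
Case 2: Grace is a Knave (lies)
  Then the count is NOT 1.
  If Iris = Knave, count = 1 = 1 → claim would be true, contradicts lie.
  If Iris = Knight, count = 2 ≠ 1 → lie confirmed ✓

Iris is a Knight.

Knight


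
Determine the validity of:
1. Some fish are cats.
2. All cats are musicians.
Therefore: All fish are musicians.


Premise 1: Some fish are cats.
Premise 2: All cats are musicians.
Conclusion: All fish are musicians.
Fallacy: illicit minor. The minor term (fish) is distributed in the conclusion ('All fish ...') but undistributed in its premise ('Some fish are cats' doesn't cover all fish).
Only 'Some fish are musicians' follows, not 'All'.

Invalid


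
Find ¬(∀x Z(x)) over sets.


Original: ∀x Z(x)
Rule: ¬∀→∃, ¬∃→∀, negate predicate.
Negation: ∃x ¬Z(x)

∃x ¬Z(x)


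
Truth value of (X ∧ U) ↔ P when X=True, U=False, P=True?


X = True, U = False, P = True
Expression: (X ∧ U) ↔ P
Step 1: X ∧ U = True AND False = False
Step 2: (False) ↔ P = (False iff True) = False

False


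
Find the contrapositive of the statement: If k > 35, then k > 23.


Original: If k > 35, then k > 23
Contrapositive: If ¬Q, then ¬P
Negate Q: not (k > 23)
Negate P: not (k > 35)

If not (k > 23), then not (k > 35).


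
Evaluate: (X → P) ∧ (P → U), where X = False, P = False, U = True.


X = False, P = False, U = True
Step 1: X → P is false only when X=True and P=False. Result: True
Step 2: P → U is false only when P=True and U=False. Result: True
Step 3: True ∧ True = True

True


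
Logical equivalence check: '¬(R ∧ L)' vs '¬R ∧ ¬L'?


Expression 1: ¬(R ∧ L)
Expression 2: ¬R ∧ ¬L
Truth table (R L | Expr1 Expr2):
  T T |   F     F
  T F |   T     F   ← differ
  F T |   T     F   ← differ
  F F |   T     T
Counterexample: R=T, L=F gives Expr1 = T but Expr2 = F, so the expressions are NOT logically equivalent.

No


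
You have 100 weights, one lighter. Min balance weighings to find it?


Each weighing has 3 outcomes (left heavy / balance / right heavy), so k weighings distinguish at most 3^k cases; splitting into three near-equal groups achieves this.
Need 3^k ≥ 100: 3^4 = 81 < 100 ≤ 3^5 = 243
k = ⌈log₃(100)⌉ = 5

5


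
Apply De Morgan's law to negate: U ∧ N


De Morgan's law: ¬(P ∧ Q) ≡ ¬P ∨ ¬Q
¬(U ∧ N) = ¬U ∨ ¬N

¬U ∨ ¬N


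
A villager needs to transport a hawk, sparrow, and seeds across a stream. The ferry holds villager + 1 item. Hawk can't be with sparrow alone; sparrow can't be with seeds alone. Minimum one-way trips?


1. villager+sparrow → 2. villager ← 3. villager+hawk → 4. villager+sparrow ← 5. villager+seeds → 6. villager ← 7. villager+sparrow →
Minimum trips = 7

7


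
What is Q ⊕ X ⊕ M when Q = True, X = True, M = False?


Q = True, X = True, M = False
Step 1: Q ⊕ X = True XOR True = False
Step 2: False ⊕ M = False XOR False = False
XOR is true when an odd number of operands are true.

False


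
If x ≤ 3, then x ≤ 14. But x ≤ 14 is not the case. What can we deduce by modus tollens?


Modus tollens: P → Q, ¬Q ⊢ ¬P
P: x ≤ 3
Q: x ≤ 14
We have P → Q and Q is false.
By modus tollens, P must be false.

It is not the case that x ≤ 3


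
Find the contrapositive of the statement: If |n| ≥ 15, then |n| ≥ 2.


Original: If |n| ≥ 15, then |n| ≥ 2
Contrapositive: If ¬Q, then ¬P
Negate Q: not (|n| ≥ 2)
Negate P: not (|n| ≥ 15)

If not (|n| ≥ 2), then not (|n| ≥ 15).


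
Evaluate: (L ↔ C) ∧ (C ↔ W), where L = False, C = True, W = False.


L = False, C = True, W = False
Step 1: L ↔ C is true when L and C have the same value. Result: False
Step 2: C ↔ W is true when C and W have the same value. Result: False
Step 3: False ∧ False = False

False


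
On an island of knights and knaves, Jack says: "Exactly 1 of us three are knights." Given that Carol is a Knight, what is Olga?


Jack claims exactly 1 knights among Jack, Carol, Olga.
Given: Carol is a Knight.

Case 1: Jack is a Knight (tells truth)
  Then exactly 1 of the three are knights.
  Counting Jack, Carol: 2 knight(s) so far. Need -1 more → impossible.
Case 2: Jack is a Knave (lies)
  Then the count is NOT 1.
  If Olga = Knave, count = 1 = 1 → claim would be true, contradicts lie.
  If Olga = Knight, count = 2 ≠ 1 → lie confirmed ✓

Olga is a Knight.

Knight


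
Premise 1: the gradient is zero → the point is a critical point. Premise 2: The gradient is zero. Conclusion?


Modus ponens: P → Q, P ⊢ Q
P: the gradient is zero
Q: the point is a critical point
We have P → Q and P is true.
By modus ponens, Q must be true.

The point is a critical point


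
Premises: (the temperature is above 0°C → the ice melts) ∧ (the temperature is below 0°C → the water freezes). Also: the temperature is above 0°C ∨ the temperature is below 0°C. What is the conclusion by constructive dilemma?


Constructive dilemma: (P → Q) ∧ (R → S), P ∨ R ⊢ Q ∨ S
Premise 1: the temperature is above 0°C → the ice melts
Premise 2: the temperature is below 0°C → the water freezes
Premise 3: the temperature is above 0°C ∨ the temperature is below 0°C
Case 1: Assuming the temperature is above 0°C, then by Premise 1, the ice melts.
Case 2: Assuming the temperature is below 0°C, then by Premise 2, the water freezes.
Since one of the temperature is above 0°C or the temperature is below 0°C must hold, we get the ice melts or the water freezes.

The ice melts or the water freezes.


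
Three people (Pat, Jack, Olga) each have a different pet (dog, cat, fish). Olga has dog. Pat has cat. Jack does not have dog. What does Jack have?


From clues:
  Olga → dog
  Pat → cat
By elimination, Jack gets the remaining.

fish


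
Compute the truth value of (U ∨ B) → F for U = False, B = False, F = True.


U = False, B = False, F = True
Step 1: U ∨ B = False OR False = False
Step 2: (False) → F: false only when antecedent=True and F=False.
Result: True

True


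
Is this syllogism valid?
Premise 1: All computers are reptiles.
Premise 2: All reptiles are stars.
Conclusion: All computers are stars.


Premise 1: All computers are reptiles.
Premise 2: All reptiles are stars.
Conclusion: All computers are stars.
Barbara syllogism (AAA-1): All A are B, All B are C → All A are C.
Middle term (reptiles) distributed in premise 2.

Valid


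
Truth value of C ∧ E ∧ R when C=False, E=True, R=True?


C = False, E = True, R = True
Expression: C ∧ E ∧ R
Step 1: C ∧ E = False AND True = False
Step 2: (False) ∧ R = False AND True = False

False


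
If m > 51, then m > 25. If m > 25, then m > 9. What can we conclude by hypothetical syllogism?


Hypothetical syllogism: P → Q, Q → R ⊢ P → R
Premise 1: m > 51 → m > 25
Premise 2: m > 25 → m > 9
Chain the implications: the middle term (m > 25) links the two.
Conclusion: If m > 51, then m > 9.

If m > 51, then m > 9.


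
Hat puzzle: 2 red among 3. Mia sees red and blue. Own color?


Total red = 2, seen red = 1
Own red = 2 - 1 = 1
Mia's hat is red.

red


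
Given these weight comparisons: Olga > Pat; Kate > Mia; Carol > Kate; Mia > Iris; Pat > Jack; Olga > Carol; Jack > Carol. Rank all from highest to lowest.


Constraints: Olga > Pat; Kate > Mia; Carol > Kate; Mia > Iris; Pat > Jack; Olga > Carol; Jack > Carol
Method: at each step, the next-highest is the one remaining person who never appears on the smaller side of a constraint between remaining people.
  Step 1: remaining {Mia, Iris, Carol, Jack, Olga, Pat, Kate}; on the smaller side: {Mia, Iris, Carol, Jack, Pat, Kate} → Olga is next (Olga > Pat; Olga > Carol).
  Step 2: remaining {Mia, Iris, Carol, Jack, Pat, Kate}; on the smaller side: {Mia, Iris, Carol, Jack, Kate} → Pat is next (Pat > Jack).
  Step 3: remaining {Mia, Iris, Carol, Jack, Kate}; on the smaller side: {Mia, Iris, Carol, Kate} → Jack is next (Jack > Carol).
  Step 4: remaining {Mia, Iris, Carol, Kate}; on the smaller side: {Mia, Iris, Kate} → Carol is next (Carol > Kate).
  Step 5: remaining {Mia, Iris, Kate}; on the smaller side: {Mia, Iris} → Kate is next (Kate > Mia).
  Step 6: remaining {Mia, Iris}; on the smaller side: {Iris} → Mia is next (Mia > Iris).
  Step 7: only Iris remains → lowest.
Final ranking (highest to lowest):

Olga > Pat > Jack > Carol > Kate > Mia > Iris


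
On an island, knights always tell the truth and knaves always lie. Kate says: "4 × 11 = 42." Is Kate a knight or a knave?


Statement: "4 × 11 = 42."
Actual: 4 × 11 = 44
Claimed: 42
Statement is FALSE → Kate lies → Knave

Knave


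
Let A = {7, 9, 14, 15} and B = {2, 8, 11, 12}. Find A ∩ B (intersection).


A = {7, 9, 14, 15}
B = {2, 8, 11, 12}
Operation: intersection
Elements in both: none

∅


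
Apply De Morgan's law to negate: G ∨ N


De Morgan's law: ¬(P ∨ Q) ≡ ¬P ∧ ¬Q
¬(G ∨ N) = ¬G ∧ ¬N

¬G ∧ ¬N


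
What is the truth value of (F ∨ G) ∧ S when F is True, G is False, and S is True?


F = True, G = False, S = True
Step 1: F ∨ G = True OR False = True
Step 2: True ∧ S = True AND True = True
OR is true when at least one operand is true; AND requires both.

True


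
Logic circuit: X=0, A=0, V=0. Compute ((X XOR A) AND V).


X XOR A = 0^0 = 0
0 AND 0 = 0

0


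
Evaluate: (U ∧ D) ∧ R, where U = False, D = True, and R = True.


U = False, D = True, R = True
Step 1: U ∧ D = False AND True = False
Step 2: False ∧ R = False AND True = False
AND is true only when ALL operands are true.

False


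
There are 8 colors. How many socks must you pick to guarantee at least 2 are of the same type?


Pigeonhole: to guarantee k in one of n categories, need (k-1)×n + 1.
k = 2, n = 8
Minimum = (2-1) × 8 + 1 = 1 × 8 + 1

9


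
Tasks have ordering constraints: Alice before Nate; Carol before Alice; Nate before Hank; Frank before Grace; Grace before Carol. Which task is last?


Constraints: Alice before Nate; Carol before Alice; Nate before Hank; Frank before Grace; Grace before Carol
The last task can have nothing scheduled after it, so it must never appear on the left of a 'before'.
Tasks appearing before some other task: Alice, Carol, Nate, Frank, Grace.
The only task not in that list is Hank → it is last.

Hank


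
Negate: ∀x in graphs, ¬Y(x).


Original: ∀x ¬Y(x)
Rule: ¬∀→∃, ¬∃→∀, negate predicate.
Negation: ∃x Y(x)

∃x Y(x)
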